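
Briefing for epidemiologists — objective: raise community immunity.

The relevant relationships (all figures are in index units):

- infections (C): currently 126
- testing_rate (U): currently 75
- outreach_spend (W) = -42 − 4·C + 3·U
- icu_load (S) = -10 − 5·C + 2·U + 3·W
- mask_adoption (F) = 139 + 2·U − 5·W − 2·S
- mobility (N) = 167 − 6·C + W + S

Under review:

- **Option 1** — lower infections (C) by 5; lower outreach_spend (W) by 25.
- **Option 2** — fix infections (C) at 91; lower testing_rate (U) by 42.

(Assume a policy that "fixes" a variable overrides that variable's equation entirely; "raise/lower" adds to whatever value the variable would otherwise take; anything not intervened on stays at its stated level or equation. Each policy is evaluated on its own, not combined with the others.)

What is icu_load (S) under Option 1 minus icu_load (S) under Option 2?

-123

Option 1 (C − 5, W − 25):
  C = 126 − 5 = 121
  U = 75
  W = -42 − 4·121 + 3·75 (−25 from intervention) = -326
  S = -10 − 5·121 + 2·75 + 3·(-326) = -1443
Option 2 (C := 91, U − 42):
  C = 91
  U = 75 − 42 = 33
  W = -42 − 4·91 + 3·33 = -307
  S = -10 − 5·91 + 2·33 + 3·(-307) = -1320
S: -1443 − (-1320) = -123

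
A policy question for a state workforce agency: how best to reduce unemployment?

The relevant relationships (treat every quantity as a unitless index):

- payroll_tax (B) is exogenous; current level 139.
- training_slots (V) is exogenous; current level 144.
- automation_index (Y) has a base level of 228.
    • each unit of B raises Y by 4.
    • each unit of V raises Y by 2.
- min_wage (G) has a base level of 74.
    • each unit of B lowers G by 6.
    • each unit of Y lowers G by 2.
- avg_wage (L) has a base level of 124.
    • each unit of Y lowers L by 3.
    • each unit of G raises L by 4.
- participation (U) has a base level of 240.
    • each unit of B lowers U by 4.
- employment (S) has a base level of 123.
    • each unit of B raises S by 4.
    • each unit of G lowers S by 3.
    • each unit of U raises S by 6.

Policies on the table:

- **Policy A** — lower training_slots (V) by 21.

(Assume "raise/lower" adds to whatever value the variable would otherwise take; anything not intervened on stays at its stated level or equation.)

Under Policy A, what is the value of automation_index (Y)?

Policy A (V − 21):
  B = 139
  V = 144 − 21 = 123
  Y = 228 + 4·139 + 2·123 = 1030

1030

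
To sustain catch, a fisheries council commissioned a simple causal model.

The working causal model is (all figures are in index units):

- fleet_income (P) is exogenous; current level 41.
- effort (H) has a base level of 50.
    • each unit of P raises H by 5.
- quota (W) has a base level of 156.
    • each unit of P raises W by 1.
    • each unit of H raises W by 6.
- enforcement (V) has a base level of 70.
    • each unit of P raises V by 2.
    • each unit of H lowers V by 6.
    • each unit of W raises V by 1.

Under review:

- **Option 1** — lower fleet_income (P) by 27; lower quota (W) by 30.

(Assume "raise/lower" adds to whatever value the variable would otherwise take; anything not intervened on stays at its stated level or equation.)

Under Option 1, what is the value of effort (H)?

120

Option 1 (P − 27, W − 30):
  P = 41 − 27 = 14
  H = 50 + 5·14 = 120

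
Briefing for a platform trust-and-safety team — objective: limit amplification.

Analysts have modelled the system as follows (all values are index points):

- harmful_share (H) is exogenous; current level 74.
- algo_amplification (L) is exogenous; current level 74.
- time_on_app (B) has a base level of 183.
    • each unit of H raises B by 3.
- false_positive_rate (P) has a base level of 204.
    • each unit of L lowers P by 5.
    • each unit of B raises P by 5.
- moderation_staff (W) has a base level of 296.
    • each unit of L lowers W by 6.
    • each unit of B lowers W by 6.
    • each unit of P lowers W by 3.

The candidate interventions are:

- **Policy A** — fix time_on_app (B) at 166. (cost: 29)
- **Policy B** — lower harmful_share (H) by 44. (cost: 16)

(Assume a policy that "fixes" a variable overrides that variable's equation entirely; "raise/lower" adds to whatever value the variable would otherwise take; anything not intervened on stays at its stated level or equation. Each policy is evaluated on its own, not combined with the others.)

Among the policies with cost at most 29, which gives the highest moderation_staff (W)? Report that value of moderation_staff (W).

Policy A (B := 166):
  H = 74
  L = 74
  B = 166
  P = 204 − 5·74 + 5·166 = 664
  W = 296 − 6·74 − 6·166 − 3·664 = -3136
Policy B (H − 44):
  H = 74 − 44 = 30
  L = 74
  B = 183 + 3·30 = 273
  P = 204 − 5·74 + 5·273 = 1199
  W = 296 − 6·74 − 6·273 − 3·1199 = -5383
Comparing — Policy A: W=-3136, Policy B: W=-5383. Highest is -3136 (Policy A).

-3136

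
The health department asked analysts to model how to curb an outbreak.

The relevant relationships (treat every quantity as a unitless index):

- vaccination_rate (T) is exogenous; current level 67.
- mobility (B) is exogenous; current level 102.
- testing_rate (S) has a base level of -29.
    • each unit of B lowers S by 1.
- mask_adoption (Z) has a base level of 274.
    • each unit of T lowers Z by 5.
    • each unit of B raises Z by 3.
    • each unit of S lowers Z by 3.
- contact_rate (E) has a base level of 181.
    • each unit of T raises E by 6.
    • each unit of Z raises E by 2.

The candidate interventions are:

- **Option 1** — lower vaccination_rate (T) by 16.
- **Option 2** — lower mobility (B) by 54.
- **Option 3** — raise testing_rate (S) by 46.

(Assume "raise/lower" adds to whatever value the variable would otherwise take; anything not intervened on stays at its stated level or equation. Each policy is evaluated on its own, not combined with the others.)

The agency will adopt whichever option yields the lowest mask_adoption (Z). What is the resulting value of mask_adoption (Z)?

314

Option 1 (T − 16):
  T = 67 − 16 = 51
  B = 102
  S = -29 − 102 = -131
  Z = 274 − 5·51 + 3·102 − 3·(-131) = 718
Option 2 (B − 54):
  T = 67
  B = 102 − 54 = 48
  S = -29 − 48 = -77
  Z = 274 − 5·67 + 3·48 − 3·(-77) = 314
Option 3 (S + 46):
  T = 67
  B = 102
  S = -29 − 102 (+46 from intervention) = -85
  Z = 274 − 5·67 + 3·102 − 3·(-85) = 500
Comparing — Option 1: Z=718, Option 2: Z=314, Option 3: Z=500. Lowest is 314 (Option 2).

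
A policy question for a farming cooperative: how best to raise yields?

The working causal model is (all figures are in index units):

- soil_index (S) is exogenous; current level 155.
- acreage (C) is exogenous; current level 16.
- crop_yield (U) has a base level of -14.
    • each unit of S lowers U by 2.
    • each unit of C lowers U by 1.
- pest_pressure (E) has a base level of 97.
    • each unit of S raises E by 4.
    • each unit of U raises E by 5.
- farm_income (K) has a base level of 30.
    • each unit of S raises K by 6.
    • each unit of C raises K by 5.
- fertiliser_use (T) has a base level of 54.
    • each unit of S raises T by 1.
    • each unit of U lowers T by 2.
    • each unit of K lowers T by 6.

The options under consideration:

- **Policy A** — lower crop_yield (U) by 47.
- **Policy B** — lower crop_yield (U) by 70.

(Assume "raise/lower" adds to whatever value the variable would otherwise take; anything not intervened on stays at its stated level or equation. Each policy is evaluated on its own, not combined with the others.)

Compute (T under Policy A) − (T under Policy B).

Policy A (U − 47):
  S = 155
  C = 16
  U = -14 − 2·155 − 16 (−47 from intervention) = -387
  K = 30 + 6·155 + 5·16 = 1040
  T = 54 + 155 − 2·(-387) − 6·1040 = -5257
Policy B (U − 70):
  S = 155
  C = 16
  U = -14 − 2·155 − 16 (−70 from intervention) = -410
  K = 30 + 6·155 + 5·16 = 1040
  T = 54 + 155 − 2·(-410) − 6·1040 = -5211
T: -5257 − (-5211) = -46

-46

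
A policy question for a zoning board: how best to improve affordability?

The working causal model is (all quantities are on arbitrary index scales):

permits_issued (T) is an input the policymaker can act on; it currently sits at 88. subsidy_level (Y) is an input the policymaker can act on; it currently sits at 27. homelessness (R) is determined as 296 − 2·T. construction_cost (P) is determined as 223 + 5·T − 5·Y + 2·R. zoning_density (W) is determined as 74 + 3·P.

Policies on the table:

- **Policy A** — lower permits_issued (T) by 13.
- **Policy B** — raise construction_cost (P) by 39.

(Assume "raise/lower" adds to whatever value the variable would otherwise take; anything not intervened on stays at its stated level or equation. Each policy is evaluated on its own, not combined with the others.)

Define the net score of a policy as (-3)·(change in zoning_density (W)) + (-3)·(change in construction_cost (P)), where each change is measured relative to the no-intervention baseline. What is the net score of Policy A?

156

Baseline:
  T = 88
  Y = 27
  R = 296 − 2·88 = 120
  P = 223 + 5·88 − 5·27 + 2·120 = 768
  W = 74 + 3·768 = 2378
Policy A (T − 13):
  T = 88 − 13 = 75
  Y = 27
  R = 296 − 2·75 = 146
  P = 223 + 5·75 − 5·27 + 2·146 = 755
  W = 74 + 3·755 = 2339
ΔW = 2339 − 2378 = -39; ΔP = 755 − 768 = -13
Score = (-3)·(-39) + (-3)·(-13) = 156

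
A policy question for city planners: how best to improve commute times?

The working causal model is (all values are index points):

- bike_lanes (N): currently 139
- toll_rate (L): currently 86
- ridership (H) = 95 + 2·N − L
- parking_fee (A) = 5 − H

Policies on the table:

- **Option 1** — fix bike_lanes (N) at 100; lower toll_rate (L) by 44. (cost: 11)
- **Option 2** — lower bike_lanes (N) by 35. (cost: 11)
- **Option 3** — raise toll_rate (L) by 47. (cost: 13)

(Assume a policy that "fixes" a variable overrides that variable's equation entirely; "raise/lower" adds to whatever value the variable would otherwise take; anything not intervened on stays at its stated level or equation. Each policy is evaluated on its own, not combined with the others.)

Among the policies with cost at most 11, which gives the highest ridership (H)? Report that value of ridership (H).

Option 1 (N := 100, L − 44):
  N = 100
  L = 86 − 44 = 42
  H = 95 + 2·100 − 42 = 253
Option 2 (N − 35):
  N = 139 − 35 = 104
  L = 86
  H = 95 + 2·104 − 86 = 217
Comparing — Option 1: H=253, Option 2: H=217. Highest is 253 (Option 1).

253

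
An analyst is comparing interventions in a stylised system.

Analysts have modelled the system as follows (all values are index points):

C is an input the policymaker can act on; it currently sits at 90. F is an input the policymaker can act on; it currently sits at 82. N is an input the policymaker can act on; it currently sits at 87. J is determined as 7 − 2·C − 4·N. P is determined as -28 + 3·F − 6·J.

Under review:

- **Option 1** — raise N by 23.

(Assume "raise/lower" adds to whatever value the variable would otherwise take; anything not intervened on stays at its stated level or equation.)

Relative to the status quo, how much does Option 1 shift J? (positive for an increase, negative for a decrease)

-92

Baseline:
  C = 90
  N = 87
  J = 7 − 2·90 − 4·87 = -521
Option 1 (N + 23):
  C = 90
  N = 87 + 23 = 110
  J = 7 − 2·90 − 4·110 = -613
Change in J: -613 − (-521) = -92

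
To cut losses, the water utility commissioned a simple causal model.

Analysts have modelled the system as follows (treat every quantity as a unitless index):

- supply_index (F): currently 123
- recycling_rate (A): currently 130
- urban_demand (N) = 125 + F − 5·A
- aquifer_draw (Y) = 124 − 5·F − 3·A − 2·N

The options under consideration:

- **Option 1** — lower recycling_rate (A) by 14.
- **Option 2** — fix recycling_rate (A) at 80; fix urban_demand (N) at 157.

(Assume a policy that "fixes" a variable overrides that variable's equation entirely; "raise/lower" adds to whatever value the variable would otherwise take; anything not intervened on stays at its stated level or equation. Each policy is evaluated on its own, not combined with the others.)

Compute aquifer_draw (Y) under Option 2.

Option 2 (A := 80, N := 157):
  F = 123
  A = 80
  N = 157
  Y = 124 − 5·123 − 3·80 − 2·157 = -1045

-1045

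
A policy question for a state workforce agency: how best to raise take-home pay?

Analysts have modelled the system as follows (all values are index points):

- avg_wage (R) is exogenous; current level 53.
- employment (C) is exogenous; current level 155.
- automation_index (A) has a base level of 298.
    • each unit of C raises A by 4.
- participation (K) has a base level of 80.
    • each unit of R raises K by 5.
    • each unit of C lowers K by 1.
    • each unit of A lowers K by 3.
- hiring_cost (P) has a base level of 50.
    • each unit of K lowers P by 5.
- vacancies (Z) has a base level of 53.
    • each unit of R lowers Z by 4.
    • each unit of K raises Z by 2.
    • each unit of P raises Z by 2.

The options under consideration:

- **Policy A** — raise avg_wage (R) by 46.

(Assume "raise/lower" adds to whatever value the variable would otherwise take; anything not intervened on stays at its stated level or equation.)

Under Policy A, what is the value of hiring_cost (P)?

11720

Policy A (R + 46):
  R = 53 + 46 = 99
  C = 155
  A = 298 + 4·155 = 918
  K = 80 + 5·99 − 155 − 3·918 = -2334
  P = 50 − 5·(-2334) = 11720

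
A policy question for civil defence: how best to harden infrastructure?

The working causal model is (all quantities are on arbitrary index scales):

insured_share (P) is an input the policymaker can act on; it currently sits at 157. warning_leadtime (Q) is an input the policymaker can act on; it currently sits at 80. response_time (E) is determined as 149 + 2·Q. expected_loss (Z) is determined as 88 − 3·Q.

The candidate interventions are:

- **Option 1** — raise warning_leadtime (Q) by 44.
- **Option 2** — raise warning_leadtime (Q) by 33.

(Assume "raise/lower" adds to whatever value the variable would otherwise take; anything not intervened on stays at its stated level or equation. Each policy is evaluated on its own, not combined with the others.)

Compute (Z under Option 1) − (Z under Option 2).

Option 1 (Q + 44):
  Q = 80 + 44 = 124
  Z = 88 − 3·124 = -284
Option 2 (Q + 33):
  Q = 80 + 33 = 113
  Z = 88 − 3·113 = -251
Z: -284 − (-251) = -33

-33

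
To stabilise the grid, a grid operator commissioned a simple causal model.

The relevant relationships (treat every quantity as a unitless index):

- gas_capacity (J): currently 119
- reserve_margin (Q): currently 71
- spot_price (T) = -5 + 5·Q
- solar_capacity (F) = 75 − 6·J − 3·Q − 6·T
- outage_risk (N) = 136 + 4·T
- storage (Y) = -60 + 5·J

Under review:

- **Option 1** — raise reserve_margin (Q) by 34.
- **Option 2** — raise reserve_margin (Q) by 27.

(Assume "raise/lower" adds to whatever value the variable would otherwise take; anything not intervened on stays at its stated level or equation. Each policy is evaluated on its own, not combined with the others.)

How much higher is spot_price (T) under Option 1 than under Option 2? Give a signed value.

Option 1 (Q + 34):
  Q = 71 + 34 = 105
  T = -5 + 5·105 = 520
Option 2 (Q + 27):
  Q = 71 + 27 = 98
  T = -5 + 5·98 = 485
T: 520 − 485 = 35

35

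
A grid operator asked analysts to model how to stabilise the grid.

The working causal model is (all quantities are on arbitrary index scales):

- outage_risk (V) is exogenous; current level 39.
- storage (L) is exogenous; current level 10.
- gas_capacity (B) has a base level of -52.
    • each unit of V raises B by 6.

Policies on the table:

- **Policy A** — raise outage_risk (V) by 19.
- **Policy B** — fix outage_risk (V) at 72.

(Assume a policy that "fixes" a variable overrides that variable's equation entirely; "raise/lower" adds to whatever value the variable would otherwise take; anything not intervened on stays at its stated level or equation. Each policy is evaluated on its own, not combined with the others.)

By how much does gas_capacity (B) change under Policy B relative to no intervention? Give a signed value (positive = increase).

198

Baseline:
  V = 39
  B = -52 + 6·39 = 182
Policy B (V := 72):
  V = 72
  B = -52 + 6·72 = 380
Change in B: 380 − 182 = 198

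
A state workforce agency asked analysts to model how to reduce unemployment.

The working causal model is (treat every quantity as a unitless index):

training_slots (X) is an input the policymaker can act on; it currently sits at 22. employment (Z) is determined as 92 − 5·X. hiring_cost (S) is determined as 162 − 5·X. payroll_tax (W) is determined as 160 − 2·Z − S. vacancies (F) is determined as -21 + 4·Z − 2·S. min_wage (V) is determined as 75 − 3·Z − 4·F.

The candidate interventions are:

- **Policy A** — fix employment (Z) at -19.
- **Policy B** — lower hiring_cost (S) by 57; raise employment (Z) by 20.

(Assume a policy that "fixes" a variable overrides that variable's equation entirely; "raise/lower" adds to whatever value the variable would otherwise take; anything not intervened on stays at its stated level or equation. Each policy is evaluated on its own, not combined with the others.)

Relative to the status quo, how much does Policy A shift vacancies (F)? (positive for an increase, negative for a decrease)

Baseline:
  X = 22
  Z = 92 − 5·22 = -18
  S = 162 − 5·22 = 52
  F = -21 + 4·(-18) − 2·52 = -197
Policy A (Z := -19):
  X = 22
  Z = -19
  S = 162 − 5·22 = 52
  F = -21 + 4·(-19) − 2·52 = -201
Change in F: -201 − (-197) = -4

-4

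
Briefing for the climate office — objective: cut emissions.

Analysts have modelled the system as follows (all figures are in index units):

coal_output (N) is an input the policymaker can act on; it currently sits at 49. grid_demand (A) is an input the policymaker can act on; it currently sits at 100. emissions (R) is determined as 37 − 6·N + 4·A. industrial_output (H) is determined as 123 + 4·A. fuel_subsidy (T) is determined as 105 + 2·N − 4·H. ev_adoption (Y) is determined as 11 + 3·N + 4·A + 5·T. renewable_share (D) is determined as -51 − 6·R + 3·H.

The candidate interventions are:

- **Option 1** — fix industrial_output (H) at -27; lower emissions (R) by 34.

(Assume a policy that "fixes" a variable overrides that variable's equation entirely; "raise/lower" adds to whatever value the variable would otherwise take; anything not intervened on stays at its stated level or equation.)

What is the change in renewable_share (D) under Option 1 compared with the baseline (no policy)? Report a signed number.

-1446

Baseline:
  N = 49
  A = 100
  R = 37 − 6·49 + 4·100 = 143
  H = 123 + 4·100 = 523
  D = -51 − 6·143 + 3·523 = 660
Option 1 (H := -27, R − 34):
  N = 49
  A = 100
  R = 37 − 6·49 + 4·100 (−34 from intervention) = 109
  H = -27
  D = -51 − 6·109 + 3·(-27) = -786
Change in D: -786 − 660 = -1446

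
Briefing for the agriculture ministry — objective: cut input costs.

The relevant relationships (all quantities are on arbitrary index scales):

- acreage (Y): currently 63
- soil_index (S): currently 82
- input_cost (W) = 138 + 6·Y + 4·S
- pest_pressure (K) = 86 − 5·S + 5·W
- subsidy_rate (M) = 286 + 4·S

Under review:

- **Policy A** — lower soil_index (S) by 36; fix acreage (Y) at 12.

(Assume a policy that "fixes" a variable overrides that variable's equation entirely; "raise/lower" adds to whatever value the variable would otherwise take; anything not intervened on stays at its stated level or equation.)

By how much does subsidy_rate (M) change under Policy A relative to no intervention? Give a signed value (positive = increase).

Baseline:
  S = 82
  M = 286 + 4·82 = 614
Policy A (S − 36, Y := 12):
  S = 82 − 36 = 46
  M = 286 + 4·46 = 470
Change in M: 470 − 614 = -144

-144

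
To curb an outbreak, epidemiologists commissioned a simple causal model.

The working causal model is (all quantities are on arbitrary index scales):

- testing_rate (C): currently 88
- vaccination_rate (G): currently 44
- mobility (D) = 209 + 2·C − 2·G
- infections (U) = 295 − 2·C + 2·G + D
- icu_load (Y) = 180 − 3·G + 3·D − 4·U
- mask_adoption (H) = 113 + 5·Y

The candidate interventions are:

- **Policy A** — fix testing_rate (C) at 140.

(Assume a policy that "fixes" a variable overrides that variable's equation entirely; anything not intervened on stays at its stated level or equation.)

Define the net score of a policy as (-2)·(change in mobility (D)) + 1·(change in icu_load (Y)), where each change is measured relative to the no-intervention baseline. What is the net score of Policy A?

104

Baseline:
  C = 88
  G = 44
  D = 209 + 2·88 − 2·44 = 297
  U = 295 − 2·88 + 2·44 + 297 = 504
  Y = 180 − 3·44 + 3·297 − 4·504 = -1077
Policy A (C := 140):
  C = 140
  G = 44
  D = 209 + 2·140 − 2·44 = 401
  U = 295 − 2·140 + 2·44 + 401 = 504
  Y = 180 − 3·44 + 3·401 − 4·504 = -765
ΔD = 401 − 297 = 104; ΔY = -765 − (-1077) = 312
Score = (-2)·104 + 1·312 = 104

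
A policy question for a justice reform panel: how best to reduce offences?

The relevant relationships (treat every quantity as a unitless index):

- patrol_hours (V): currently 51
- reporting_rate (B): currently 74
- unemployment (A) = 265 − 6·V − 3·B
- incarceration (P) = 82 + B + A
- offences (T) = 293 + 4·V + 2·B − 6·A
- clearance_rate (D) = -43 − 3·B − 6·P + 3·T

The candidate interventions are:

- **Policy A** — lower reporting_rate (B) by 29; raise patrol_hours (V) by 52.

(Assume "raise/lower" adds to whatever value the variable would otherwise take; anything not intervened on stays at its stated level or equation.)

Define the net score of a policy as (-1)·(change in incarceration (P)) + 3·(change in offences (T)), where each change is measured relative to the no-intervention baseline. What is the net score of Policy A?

Baseline:
  V = 51
  B = 74
  A = 265 − 6·51 − 3·74 = -263
  P = 82 + 74 + (-263) = -107
  T = 293 + 4·51 + 2·74 − 6·(-263) = 2223
Policy A (B − 29, V + 52):
  V = 51 + 52 = 103
  B = 74 − 29 = 45
  A = 265 − 6·103 − 3·45 = -488
  P = 82 + 45 + (-488) = -361
  T = 293 + 4·103 + 2·45 − 6·(-488) = 3723
ΔP = -361 − (-107) = -254; ΔT = 3723 − 2223 = 1500
Score = (-1)·(-254) + 3·1500 = 4754

4754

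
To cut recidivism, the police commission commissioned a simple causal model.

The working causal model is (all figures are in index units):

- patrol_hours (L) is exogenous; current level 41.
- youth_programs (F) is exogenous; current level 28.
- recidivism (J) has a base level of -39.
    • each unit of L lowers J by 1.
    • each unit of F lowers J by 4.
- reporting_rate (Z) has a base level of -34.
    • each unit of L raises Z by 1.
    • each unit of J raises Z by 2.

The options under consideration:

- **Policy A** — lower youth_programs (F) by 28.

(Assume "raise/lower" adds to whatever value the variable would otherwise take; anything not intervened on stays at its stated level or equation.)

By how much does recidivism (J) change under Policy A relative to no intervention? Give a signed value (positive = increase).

Baseline:
  L = 41
  F = 28
  J = -39 − 41 − 4·28 = -192
Policy A (F − 28):
  L = 41
  F = 28 − 28 = 0
  J = -39 − 41 − 4·0 = -80
Change in J: -80 − (-192) = 112

112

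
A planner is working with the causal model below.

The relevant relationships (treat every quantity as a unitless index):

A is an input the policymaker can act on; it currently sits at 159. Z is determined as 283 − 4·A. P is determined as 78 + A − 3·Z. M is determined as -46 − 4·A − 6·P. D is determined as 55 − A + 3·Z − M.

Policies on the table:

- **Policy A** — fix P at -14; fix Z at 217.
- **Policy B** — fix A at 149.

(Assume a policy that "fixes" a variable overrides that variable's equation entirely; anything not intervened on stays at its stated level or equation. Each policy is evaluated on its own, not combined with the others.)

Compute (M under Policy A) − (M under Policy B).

Policy A (P := -14, Z := 217):
  A = 159
  Z = 217
  P = -14
  M = -46 − 4·159 − 6·(-14) = -598
Policy B (A := 149):
  A = 149
  Z = 283 − 4·149 = -313
  P = 78 + 149 − 3·(-313) = 1166
  M = -46 − 4·149 − 6·1166 = -7638
M: -598 − (-7638) = 7040

7040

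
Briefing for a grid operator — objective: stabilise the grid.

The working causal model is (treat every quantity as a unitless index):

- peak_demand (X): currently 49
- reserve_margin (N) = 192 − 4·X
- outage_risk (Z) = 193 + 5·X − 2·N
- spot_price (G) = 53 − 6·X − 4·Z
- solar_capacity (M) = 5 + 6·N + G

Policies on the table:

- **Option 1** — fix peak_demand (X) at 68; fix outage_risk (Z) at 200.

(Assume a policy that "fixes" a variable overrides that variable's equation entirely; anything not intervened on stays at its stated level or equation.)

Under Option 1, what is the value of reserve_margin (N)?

Option 1 (X := 68, Z := 200):
  X = 68
  N = 192 − 4·68 = -80

-80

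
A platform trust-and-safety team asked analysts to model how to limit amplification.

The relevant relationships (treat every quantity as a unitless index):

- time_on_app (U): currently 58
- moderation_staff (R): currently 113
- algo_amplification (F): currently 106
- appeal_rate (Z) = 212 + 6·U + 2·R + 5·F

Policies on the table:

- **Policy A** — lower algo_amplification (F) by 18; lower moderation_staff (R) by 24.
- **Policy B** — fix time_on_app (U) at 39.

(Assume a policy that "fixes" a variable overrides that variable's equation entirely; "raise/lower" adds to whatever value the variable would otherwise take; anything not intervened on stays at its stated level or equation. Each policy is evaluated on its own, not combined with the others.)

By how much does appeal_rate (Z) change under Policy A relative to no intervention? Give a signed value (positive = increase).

-138

Baseline:
  U = 58
  R = 113
  F = 106
  Z = 212 + 6·58 + 2·113 + 5·106 = 1316
Policy A (F − 18, R − 24):
  U = 58
  R = 113 − 24 = 89
  F = 106 − 18 = 88
  Z = 212 + 6·58 + 2·89 + 5·88 = 1178
Change in Z: 1178 − 1316 = -138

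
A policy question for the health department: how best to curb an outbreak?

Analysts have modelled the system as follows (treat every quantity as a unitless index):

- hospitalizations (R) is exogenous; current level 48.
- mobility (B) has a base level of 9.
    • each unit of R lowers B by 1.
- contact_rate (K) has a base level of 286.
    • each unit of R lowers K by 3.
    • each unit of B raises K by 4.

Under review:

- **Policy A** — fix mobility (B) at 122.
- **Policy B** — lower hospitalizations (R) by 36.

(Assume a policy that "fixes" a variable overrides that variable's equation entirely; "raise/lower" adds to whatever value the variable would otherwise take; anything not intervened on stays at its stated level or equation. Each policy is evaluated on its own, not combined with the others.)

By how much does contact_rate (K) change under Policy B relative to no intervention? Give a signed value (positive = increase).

252

Baseline:
  R = 48
  B = 9 − 48 = -39
  K = 286 − 3·48 + 4·(-39) = -14
Policy B (R − 36):
  R = 48 − 36 = 12
  B = 9 − 12 = -3
  K = 286 − 3·12 + 4·(-3) = 238
Change in K: 238 − (-14) = 252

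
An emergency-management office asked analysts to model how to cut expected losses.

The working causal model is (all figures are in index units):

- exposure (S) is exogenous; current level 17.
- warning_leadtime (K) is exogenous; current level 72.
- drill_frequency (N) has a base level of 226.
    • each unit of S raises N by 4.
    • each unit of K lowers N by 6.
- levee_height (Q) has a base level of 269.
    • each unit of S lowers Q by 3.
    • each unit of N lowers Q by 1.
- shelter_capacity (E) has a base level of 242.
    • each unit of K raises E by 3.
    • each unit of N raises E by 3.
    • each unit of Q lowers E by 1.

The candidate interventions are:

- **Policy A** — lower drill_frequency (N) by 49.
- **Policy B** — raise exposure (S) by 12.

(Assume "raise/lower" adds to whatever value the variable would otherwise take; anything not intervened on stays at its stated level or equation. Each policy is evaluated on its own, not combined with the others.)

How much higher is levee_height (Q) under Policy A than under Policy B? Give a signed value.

133

Policy A (N − 49):
  S = 17
  K = 72
  N = 226 + 4·17 − 6·72 (−49 from intervention) = -187
  Q = 269 − 3·17 − (-187) = 405
Policy B (S + 12):
  S = 17 + 12 = 29
  K = 72
  N = 226 + 4·29 − 6·72 = -90
  Q = 269 − 3·29 − (-90) = 272
Q: 405 − 272 = 133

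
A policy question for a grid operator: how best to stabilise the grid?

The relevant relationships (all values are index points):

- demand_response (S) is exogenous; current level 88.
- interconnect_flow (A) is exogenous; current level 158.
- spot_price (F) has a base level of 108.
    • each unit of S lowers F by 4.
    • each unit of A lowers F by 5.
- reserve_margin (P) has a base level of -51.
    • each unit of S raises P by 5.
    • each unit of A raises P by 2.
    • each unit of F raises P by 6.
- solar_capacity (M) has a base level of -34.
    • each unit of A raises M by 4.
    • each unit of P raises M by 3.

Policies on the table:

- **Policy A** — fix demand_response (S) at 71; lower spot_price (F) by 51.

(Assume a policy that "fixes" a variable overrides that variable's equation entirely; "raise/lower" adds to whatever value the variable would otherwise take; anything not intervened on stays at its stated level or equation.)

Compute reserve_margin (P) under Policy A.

-5482

Policy A (S := 71, F − 51):
  S = 71
  A = 158
  F = 108 − 4·71 − 5·158 (−51 from intervention) = -1017
  P = -51 + 5·71 + 2·158 + 6·(-1017) = -5482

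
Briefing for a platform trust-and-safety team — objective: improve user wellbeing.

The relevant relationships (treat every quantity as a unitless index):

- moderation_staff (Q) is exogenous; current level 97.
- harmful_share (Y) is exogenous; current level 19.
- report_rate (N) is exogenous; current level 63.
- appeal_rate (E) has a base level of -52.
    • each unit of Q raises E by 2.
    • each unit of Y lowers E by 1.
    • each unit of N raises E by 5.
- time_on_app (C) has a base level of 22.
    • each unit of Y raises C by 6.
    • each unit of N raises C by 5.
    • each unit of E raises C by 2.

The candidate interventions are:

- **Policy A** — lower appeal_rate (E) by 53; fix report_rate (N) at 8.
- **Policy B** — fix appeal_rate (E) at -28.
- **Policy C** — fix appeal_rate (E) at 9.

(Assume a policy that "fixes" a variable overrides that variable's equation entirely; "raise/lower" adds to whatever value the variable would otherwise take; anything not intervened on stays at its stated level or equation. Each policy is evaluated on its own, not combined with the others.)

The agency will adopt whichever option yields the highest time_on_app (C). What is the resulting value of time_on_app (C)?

Policy A (E − 53, N := 8):
  Q = 97
  Y = 19
  N = 8
  E = -52 + 2·97 − 19 + 5·8 (−53 from intervention) = 110
  C = 22 + 6·19 + 5·8 + 2·110 = 396
Policy B (E := -28):
  Q = 97
  Y = 19
  N = 63
  E = -28
  C = 22 + 6·19 + 5·63 + 2·(-28) = 395
Policy C (E := 9):
  Q = 97
  Y = 19
  N = 63
  E = 9
  C = 22 + 6·19 + 5·63 + 2·9 = 469
Comparing — Policy A: C=396, Policy B: C=395, Policy C: C=469. Highest is 469 (Policy C).

469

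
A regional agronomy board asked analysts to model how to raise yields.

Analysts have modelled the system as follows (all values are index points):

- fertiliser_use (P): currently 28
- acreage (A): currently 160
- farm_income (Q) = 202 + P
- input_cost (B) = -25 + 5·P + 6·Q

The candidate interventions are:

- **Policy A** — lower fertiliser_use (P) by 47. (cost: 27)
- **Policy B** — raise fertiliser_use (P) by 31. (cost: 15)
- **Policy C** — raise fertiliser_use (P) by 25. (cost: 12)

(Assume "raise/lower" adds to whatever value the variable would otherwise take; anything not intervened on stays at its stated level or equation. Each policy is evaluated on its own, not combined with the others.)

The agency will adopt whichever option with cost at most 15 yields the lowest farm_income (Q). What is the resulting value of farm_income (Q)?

255

Policy B (P + 31):
  P = 28 + 31 = 59
  Q = 202 + 59 = 261
Policy C (P + 25):
  P = 28 + 25 = 53
  Q = 202 + 53 = 255
Comparing — Policy B: Q=261, Policy C: Q=255. Lowest is 255 (Policy C).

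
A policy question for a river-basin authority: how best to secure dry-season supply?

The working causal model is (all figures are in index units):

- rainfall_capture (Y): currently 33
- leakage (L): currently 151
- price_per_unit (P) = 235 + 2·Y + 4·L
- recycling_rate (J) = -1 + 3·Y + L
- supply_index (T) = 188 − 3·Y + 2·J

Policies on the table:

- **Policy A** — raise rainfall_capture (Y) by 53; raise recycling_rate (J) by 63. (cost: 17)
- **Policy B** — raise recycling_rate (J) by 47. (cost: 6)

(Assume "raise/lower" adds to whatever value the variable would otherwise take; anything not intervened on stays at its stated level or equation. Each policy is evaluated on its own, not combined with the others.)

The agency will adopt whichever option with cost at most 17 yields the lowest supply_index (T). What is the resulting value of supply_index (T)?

Policy A (Y + 53, J + 63):
  Y = 33 + 53 = 86
  L = 151
  J = -1 + 3·86 + 151 (+63 from intervention) = 471
  T = 188 − 3·86 + 2·471 = 872
Policy B (J + 47):
  Y = 33
  L = 151
  J = -1 + 3·33 + 151 (+47 from intervention) = 296
  T = 188 − 3·33 + 2·296 = 681
Comparing — Policy A: T=872, Policy B: T=681. Lowest is 681 (Policy B).

681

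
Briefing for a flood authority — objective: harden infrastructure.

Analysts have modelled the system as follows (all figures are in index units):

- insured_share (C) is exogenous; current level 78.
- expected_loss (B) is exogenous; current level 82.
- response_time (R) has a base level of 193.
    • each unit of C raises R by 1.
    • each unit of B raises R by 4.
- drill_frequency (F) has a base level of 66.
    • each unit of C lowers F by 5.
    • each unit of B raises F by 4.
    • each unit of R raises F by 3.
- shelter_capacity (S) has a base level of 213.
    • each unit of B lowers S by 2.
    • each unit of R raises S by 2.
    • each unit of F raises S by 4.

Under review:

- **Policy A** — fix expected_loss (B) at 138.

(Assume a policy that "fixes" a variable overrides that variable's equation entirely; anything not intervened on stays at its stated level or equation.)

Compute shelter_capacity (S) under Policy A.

Policy A (B := 138):
  C = 78
  B = 138
  R = 193 + 78 + 4·138 = 823
  F = 66 − 5·78 + 4·138 + 3·823 = 2697
  S = 213 − 2·138 + 2·823 + 4·2697 = 12371

12371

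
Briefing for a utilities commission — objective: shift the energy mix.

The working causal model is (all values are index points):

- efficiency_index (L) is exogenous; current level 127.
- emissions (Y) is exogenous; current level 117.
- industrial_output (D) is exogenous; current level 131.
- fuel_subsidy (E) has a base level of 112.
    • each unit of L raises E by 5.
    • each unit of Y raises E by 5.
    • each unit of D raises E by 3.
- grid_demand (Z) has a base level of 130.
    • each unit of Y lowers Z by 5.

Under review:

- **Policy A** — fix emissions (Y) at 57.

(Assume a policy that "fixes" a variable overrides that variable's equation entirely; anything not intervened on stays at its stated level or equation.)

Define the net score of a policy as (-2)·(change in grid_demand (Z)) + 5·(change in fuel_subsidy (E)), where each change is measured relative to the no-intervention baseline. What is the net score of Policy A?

-2100

Baseline:
  L = 127
  Y = 117
  D = 131
  E = 112 + 5·127 + 5·117 + 3·131 = 1725
  Z = 130 − 5·117 = -455
Policy A (Y := 57):
  L = 127
  Y = 57
  D = 131
  E = 112 + 5·127 + 5·57 + 3·131 = 1425
  Z = 130 − 5·57 = -155
ΔZ = -155 − (-455) = 300; ΔE = 1425 − 1725 = -300
Score = (-2)·300 + 5·(-300) = -2100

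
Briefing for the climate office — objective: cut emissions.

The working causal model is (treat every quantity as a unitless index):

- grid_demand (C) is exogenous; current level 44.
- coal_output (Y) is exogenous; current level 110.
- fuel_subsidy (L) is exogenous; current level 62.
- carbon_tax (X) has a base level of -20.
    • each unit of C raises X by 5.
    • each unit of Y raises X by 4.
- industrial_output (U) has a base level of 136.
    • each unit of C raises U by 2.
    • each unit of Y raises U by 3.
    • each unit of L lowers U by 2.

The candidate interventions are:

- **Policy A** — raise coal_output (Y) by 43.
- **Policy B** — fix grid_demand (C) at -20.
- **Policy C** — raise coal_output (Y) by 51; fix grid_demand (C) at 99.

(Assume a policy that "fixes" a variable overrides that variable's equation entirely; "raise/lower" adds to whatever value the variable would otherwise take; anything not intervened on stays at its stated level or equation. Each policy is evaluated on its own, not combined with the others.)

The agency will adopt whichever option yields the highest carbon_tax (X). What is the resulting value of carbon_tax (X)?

1119

Policy A (Y + 43):
  C = 44
  Y = 110 + 43 = 153
  X = -20 + 5·44 + 4·153 = 812
Policy B (C := -20):
  C = -20
  Y = 110
  X = -20 + 5·(-20) + 4·110 = 320
Policy C (Y + 51, C := 99):
  C = 99
  Y = 110 + 51 = 161
  X = -20 + 5·99 + 4·161 = 1119
Comparing — Policy A: X=812, Policy B: X=320, Policy C: X=1119. Highest is 1119 (Policy C).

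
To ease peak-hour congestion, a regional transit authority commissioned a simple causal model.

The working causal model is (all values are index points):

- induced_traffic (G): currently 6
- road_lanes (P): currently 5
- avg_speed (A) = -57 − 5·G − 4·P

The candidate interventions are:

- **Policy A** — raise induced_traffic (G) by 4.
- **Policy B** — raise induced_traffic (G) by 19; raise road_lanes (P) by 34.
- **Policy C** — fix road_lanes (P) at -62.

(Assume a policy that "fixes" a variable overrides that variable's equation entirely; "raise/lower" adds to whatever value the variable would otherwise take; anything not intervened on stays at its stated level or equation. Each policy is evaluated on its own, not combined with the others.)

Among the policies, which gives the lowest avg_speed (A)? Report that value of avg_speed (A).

Policy A (G + 4):
  G = 6 + 4 = 10
  P = 5
  A = -57 − 5·10 − 4·5 = -127
Policy B (G + 19, P + 34):
  G = 6 + 19 = 25
  P = 5 + 34 = 39
  A = -57 − 5·25 − 4·39 = -338
Policy C (P := -62):
  G = 6
  P = -62
  A = -57 − 5·6 − 4·(-62) = 161
Comparing — Policy A: A=-127, Policy B: A=-338, Policy C: A=161. Lowest is -338 (Policy B).

-338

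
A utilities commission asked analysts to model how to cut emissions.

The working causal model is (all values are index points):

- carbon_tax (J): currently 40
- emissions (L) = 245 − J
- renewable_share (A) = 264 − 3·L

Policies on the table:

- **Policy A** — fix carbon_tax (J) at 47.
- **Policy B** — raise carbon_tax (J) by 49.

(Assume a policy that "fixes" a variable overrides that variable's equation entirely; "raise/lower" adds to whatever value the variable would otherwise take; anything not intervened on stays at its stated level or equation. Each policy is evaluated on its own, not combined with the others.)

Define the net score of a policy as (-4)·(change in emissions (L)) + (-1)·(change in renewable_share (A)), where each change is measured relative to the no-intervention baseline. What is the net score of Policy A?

7

Baseline:
  J = 40
  L = 245 − 40 = 205
  A = 264 − 3·205 = -351
Policy A (J := 47):
  J = 47
  L = 245 − 47 = 198
  A = 264 − 3·198 = -330
ΔL = 198 − 205 = -7; ΔA = -330 − (-351) = 21
Score = (-4)·(-7) + (-1)·21 = 7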